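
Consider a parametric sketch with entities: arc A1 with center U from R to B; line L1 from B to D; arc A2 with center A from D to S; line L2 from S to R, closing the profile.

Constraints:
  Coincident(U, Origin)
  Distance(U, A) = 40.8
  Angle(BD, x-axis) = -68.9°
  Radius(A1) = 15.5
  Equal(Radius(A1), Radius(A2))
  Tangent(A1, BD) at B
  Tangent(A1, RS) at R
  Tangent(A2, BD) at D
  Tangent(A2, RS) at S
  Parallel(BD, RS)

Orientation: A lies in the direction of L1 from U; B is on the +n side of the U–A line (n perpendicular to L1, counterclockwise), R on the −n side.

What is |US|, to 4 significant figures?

43.65

Tangency of A1 to both parallel lines with radius 15.5 puts B and R at U ± 15.5·n: B = (14.46, 5.580), R = (-14.46, -5.580). Equal radii place D and S the same way about A: D = A + 15.5·n = (29.15, -32.48), S = A − 15.5·n = (0.2271, -43.64). Then |US| = |S − U| = 43.65.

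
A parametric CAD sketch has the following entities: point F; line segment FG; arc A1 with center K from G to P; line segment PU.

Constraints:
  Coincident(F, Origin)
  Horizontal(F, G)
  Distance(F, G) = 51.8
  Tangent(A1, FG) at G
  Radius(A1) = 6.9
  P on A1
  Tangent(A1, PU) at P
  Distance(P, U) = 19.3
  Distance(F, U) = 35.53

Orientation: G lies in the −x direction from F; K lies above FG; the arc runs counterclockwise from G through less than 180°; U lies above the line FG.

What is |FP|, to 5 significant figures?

47.370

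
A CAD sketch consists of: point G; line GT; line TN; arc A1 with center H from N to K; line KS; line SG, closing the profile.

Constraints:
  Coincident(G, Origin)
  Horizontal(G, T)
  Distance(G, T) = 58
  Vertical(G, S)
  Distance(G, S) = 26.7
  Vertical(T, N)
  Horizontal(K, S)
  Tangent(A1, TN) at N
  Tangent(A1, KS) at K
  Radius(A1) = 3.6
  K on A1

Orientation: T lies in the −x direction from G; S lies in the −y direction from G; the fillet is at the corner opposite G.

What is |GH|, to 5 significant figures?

59.101

G is at the origin; GT is horizontal with |GT| = 58.0 and T on the −x side, so T = (-58.000, 0.0000). GS is vertical with |GS| = 26.7 and S on the −y side, so S = (0.0000, -26.700). The virtual corner opposite G is at (-58.000, -26.700). The tangent condition forces HN to be normal to TN and tangency of A1 to KS means the radius HK is perpendicular to KS, with radius 3.6, so the center H sits 3.6 in from both sides at H = (-54.400, -23.100). Then |GH| = |H − G| = 59.101.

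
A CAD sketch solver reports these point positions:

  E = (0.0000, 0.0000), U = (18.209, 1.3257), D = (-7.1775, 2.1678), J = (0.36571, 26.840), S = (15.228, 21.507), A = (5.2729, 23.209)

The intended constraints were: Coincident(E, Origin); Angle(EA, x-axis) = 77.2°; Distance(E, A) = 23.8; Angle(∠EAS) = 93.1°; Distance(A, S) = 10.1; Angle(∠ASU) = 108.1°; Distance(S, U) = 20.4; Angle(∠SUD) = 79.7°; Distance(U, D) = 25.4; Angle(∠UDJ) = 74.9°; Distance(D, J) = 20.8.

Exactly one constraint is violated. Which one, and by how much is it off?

Distance(D, J) = 20.8 — off by 5.00.

E = (0.00, 0.00) ✓; EA at 77.20° ✓; |EA| = 23.80 ✓; ∠EAS = 93.10° ✓; |AS| = 10.10 ✓; ∠ASU = 108.1° ✓; |SU| = 20.40 ✓; ∠SUD = 79.70° ✓; |UD| = 25.40 ✓; ∠UDJ = 74.90° ✓; |DJ| = 25.80 ✗.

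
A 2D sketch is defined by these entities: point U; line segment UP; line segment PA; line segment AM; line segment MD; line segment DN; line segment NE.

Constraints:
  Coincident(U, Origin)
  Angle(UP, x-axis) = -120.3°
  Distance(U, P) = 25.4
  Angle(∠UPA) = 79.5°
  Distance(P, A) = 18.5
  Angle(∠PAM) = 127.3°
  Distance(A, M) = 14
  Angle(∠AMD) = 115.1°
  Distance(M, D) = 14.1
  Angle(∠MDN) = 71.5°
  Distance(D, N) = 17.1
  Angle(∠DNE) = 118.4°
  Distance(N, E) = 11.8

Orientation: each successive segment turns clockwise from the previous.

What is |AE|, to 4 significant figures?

6.319

∠MDN = 71.5° gives DN at -86.90° from the x-axis; with |DN| = 17.1, N = (-11.93, -7.752). ∠DNE = 118.4° gives NE at -148.5° from the x-axis; with |NE| = 11.8, E = (-21.99, -13.92). Then |AE| = |E − A| = 6.319.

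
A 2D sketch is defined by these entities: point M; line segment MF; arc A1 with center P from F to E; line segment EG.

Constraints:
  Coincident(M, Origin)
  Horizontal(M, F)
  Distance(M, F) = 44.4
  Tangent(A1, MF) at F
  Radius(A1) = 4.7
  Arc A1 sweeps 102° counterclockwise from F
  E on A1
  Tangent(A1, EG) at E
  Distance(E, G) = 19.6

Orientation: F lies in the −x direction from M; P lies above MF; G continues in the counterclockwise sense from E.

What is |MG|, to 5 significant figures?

50.425

M is at the origin; M and F share the same y with |MF| = 44.4 and F on the −x side, so F = (-44.400, 0.0000). Since A1 is tangent to MF there, PF ⟂ MF, so P = F + (0, 4.7) = (-44.400, 4.7000). On A1, F sits at bearing -90° from P; a 102° counterclockwise sweep puts E at bearing 12°, so E = P + 4.7·(cos 12°, sin 12°) = (-39.803, 5.6772). A1 meets EG tangentially, so PE is at right angles to EG, so EG runs along (−sin 12°, cos 12°); with |EG| = 19.6, G = (-43.878, 24.849). Then |MG| = |G − M| = 50.425.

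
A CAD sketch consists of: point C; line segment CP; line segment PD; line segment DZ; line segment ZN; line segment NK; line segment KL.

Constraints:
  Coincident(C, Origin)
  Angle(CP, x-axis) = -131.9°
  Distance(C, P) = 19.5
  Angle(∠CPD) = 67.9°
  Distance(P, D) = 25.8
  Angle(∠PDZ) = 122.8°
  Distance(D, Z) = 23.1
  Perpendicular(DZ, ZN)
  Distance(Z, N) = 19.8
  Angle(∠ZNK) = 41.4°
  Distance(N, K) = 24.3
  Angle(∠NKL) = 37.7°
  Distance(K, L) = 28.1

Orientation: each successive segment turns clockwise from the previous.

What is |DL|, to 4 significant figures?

35.30

C is at the origin; CP runs at -131.9° with length 19.5, so P = (-13.02, -14.51). ∠CPD = 67.9° gives PD at 116.0° from the x-axis; with |PD| = 25.8, D = (-24.33, 8.675). ∠PDZ = 122.8° gives DZ at 58.80° from the x-axis; with |DZ| = 23.1, Z = (-12.37, 28.43). The perpendicularity gives ZN at right angles to DZ, so ZN runs at -31.20°; with |ZN| = 19.8, N = (4.570, 18.18). ∠ZNK = 41.4° gives NK at -169.8° from the x-axis; with |NK| = 24.3, K = (-19.35, 13.87). ∠NKL = 37.7° gives KL at 47.90° from the x-axis; with |KL| = 28.1, L = (-0.5070, 34.72). Then |DL| = |L − D| = 35.30.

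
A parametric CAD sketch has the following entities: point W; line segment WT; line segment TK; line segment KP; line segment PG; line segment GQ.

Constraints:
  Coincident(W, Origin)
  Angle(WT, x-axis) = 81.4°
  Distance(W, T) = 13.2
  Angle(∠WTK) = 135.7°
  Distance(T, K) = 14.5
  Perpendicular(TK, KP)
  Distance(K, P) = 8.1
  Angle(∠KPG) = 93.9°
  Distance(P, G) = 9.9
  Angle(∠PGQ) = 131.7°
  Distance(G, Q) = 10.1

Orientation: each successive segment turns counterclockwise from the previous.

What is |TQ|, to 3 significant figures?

3.10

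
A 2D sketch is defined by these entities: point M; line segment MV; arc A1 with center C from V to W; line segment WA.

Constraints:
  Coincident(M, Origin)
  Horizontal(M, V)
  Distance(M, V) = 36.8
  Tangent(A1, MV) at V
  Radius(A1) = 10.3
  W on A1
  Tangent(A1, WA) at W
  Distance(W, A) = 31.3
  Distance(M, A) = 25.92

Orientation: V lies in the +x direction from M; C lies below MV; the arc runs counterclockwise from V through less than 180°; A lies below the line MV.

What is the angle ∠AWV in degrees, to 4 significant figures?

157.8°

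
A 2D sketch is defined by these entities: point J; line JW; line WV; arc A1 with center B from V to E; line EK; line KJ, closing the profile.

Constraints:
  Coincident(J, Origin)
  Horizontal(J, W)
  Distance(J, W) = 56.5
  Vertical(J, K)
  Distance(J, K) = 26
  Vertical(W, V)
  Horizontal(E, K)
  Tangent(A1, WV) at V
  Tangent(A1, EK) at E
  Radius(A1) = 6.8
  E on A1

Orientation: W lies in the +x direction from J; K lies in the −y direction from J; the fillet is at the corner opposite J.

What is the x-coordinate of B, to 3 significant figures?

49.7

JK is vertical with |JK| = 26.0 and K on the −y side, so K = (0.00, -26.0). The virtual corner opposite J is at (56.5, -26.0). Since A1 is tangent to WV there, BV ⟂ WV and since A1 is tangent to EK there, BE ⟂ EK, with radius 6.8, so the center B sits 6.8 in from both sides at B = (49.7, -19.2). So B.x = 49.7.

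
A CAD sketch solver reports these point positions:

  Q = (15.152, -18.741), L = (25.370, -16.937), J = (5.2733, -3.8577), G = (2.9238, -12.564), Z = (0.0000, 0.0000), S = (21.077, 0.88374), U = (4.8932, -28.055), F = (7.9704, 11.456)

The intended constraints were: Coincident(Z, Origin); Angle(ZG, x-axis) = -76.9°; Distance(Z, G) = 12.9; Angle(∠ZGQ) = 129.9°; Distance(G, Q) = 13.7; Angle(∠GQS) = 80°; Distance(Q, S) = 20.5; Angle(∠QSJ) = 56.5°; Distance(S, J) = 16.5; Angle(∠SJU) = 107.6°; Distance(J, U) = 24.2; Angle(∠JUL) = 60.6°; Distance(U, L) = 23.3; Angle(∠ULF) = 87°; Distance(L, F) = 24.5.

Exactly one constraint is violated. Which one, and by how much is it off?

Distance(L, F) = 24.5 — off by 8.80.

Z = (0.00, 0.00) ✓; ZG at -76.90° ✓; |ZG| = 12.90 ✓; ∠ZGQ = 129.9° ✓; |GQ| = 13.70 ✓; ∠GQS = 80.00° ✓; |QS| = 20.50 ✓; ∠QSJ = 56.50° ✓; |SJ| = 16.50 ✓; ∠SJU = 107.6° ✓; |JU| = 24.20 ✓; ∠JUL = 60.60° ✓; |UL| = 23.30 ✓; ∠ULF = 87.00° ✓; |LF| = 33.30 ✗.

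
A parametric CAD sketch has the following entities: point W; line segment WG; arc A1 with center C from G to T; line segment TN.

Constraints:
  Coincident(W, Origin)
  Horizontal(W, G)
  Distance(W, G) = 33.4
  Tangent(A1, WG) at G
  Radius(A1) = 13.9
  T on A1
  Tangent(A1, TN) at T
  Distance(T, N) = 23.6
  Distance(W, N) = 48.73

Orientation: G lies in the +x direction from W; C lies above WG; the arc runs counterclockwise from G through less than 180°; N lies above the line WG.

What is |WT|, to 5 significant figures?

49.384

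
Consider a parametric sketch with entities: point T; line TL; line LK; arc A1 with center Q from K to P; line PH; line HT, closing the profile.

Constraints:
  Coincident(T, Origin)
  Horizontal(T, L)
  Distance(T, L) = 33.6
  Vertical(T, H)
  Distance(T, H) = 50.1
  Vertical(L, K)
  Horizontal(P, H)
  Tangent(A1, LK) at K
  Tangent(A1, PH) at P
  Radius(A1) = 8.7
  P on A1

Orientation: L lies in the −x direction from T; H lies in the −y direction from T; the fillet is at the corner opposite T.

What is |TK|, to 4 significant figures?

53.32

T is at the origin; TL is horizontal with |TL| = 33.6 and L on the −x side, so L = (-33.60, 0.000). TH is vertical with |TH| = 50.1 and H on the −y side, so H = (0.000, -50.10). The virtual corner opposite T is at (-33.60, -50.10). The tangent condition forces QK to be normal to LK and the tangent condition forces QP to be normal to PH, with radius 8.7, so the center Q sits 8.7 in from both sides at Q = (-24.90, -41.40). That places the tangent points at K = (-33.60, -41.40) on LK and P = (-24.90, -50.10) on PH. Then |TK| = |K − T| = 53.32.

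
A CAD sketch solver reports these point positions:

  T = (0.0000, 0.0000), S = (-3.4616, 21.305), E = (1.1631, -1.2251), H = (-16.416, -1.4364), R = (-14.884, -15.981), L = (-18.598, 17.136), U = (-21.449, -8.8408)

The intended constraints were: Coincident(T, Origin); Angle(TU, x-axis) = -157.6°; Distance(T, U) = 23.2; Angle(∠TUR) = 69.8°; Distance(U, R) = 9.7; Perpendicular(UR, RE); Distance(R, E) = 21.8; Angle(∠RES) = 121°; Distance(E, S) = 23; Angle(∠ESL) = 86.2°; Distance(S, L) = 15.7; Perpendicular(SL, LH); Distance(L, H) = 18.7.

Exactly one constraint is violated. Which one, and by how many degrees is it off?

Perpendicular(SL, LH) — off by 8.70°.

T = (0.00, 0.00) ✓; TU at -157.6° ✓; |TU| = 23.20 ✓; ∠TUR = 69.80° ✓; |UR| = 9.700 ✓; ∠(UR, RE) = 90.00° ✓; |RE| = 21.80 ✓; ∠RES = 121.0° ✓; |ES| = 23.00 ✓; ∠ESL = 86.20° ✓; |SL| = 15.70 ✓; ∠(SL, LH) = 81.30° ✗; |LH| = 18.70 ✓.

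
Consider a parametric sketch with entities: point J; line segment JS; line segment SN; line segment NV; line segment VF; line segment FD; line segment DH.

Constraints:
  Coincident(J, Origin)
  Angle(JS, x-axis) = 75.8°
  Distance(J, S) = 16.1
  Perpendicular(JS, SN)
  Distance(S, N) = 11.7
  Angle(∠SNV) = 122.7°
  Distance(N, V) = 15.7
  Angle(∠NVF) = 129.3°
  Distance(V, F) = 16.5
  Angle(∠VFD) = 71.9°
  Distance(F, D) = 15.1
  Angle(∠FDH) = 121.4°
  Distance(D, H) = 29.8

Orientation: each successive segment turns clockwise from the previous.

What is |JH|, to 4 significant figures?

26.34

J is at the origin; JS runs at 75.8° with length 16.1, so S = (3.949, 15.61). JS ⟂ SN, so SN runs at -14.20°; with |SN| = 11.7, N = (15.29, 12.74). ∠SNV = 122.7° gives NV at -71.50° from the x-axis; with |NV| = 15.7, V = (20.27, -2.151). ∠NVF = 129.3° gives VF at -122.2° from the x-axis; with |VF| = 16.5, F = (11.48, -16.11). ∠VFD = 71.9° gives FD at 129.7° from the x-axis; with |FD| = 15.1, D = (1.836, -4.495). ∠FDH = 121.4° gives DH at 71.10° from the x-axis; with |DH| = 29.8, H = (11.49, 23.70). Then |JH| = |H − J| = 26.34.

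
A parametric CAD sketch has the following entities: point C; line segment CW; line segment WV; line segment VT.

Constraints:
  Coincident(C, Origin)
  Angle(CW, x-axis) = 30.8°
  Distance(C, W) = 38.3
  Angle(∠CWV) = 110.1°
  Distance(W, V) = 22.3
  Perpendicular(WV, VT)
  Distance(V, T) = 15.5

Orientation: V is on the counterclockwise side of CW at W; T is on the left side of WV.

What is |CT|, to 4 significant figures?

40.94

C is at the origin; CW runs at 30.8° with length 38.3, so W = 38.3·(cos 30.8°, sin 30.8°) = (32.90, 19.61). ∠CWV = 110.1°, so WV runs at 30.8° + (180° − 110.1°) = 100.7° from the x-axis; with |WV| = 22.3, V = W + 22.3·(cos 100.7°, sin 100.7°) = (28.76, 41.52). WV is perpendicular to VT; with |VT| = 15.5 on the left of WV, T = V + 15.5·(-0.9826, -0.1857) = (13.53, 38.65). Then |CT| = |T − C| = 40.94.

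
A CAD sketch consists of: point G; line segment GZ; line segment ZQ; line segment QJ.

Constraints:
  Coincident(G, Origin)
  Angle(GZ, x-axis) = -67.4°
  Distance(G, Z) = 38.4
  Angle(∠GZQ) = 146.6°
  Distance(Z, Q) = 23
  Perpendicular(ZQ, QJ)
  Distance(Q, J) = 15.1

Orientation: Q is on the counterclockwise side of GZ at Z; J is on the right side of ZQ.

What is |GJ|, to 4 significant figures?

65.91

∠GZQ = 146.6°, so ZQ runs at -67.4° + (180° − 146.6°) = -34.00° from the x-axis; with |ZQ| = 23.0, Q = Z + 23.0·(cos -34.00°, sin -34.00°) = (33.82, -48.31). ZQ ⟂ QJ; with |QJ| = 15.1 on the right of ZQ, J = Q + 15.1·(-0.5592, -0.8290) = (25.38, -60.83). Then |GJ| = |J − G| = 65.91.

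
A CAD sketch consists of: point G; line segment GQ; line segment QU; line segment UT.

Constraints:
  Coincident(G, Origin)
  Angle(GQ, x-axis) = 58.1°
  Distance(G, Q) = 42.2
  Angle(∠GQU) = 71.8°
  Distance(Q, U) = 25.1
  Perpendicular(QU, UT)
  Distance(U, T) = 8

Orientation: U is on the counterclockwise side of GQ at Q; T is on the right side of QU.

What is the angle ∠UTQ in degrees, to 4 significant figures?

72.32°

G is at the origin; GQ runs at 58.1° with length 42.2, so Q = 42.2·(cos 58.1°, sin 58.1°) = (22.30, 35.83). ∠GQU = 71.8°, so QU runs at 58.1° + (180° − 71.8°) = 166.3° from the x-axis; with |QU| = 25.1, U = Q + 25.1·(cos 166.3°, sin 166.3°) = (-2.086, 41.77). QU ⟂ UT; with |UT| = 8.0 on the right of QU, T = U + 8.0·(0.2368, 0.9715) = (-0.1911, 49.54). Then cos ∠UTQ = TU·TQ / (|TU||TQ|), giving 72.32°.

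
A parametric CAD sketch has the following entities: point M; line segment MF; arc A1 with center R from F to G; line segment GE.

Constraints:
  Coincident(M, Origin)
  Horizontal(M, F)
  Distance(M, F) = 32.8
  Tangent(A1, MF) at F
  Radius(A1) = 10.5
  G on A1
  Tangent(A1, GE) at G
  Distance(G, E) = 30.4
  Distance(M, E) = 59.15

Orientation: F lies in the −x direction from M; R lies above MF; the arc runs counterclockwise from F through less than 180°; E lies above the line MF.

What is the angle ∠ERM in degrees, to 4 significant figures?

125.2°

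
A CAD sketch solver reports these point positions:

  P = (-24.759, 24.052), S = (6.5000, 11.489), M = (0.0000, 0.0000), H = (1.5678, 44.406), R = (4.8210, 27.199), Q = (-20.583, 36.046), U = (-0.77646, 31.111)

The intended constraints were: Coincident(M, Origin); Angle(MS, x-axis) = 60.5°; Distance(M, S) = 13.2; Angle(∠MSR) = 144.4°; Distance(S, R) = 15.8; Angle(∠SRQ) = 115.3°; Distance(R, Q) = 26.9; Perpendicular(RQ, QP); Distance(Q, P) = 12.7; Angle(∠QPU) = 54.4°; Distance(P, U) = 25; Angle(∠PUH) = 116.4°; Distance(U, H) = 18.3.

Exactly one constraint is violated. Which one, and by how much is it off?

Distance(U, H) = 18.3 — off by 4.80.

M = (0.00, 0.00) ✓; MS at 60.50° ✓; |MS| = 13.20 ✓; ∠MSR = 144.4° ✓; |SR| = 15.80 ✓; ∠SRQ = 115.3° ✓; |RQ| = 26.90 ✓; ∠(RQ, QP) = 90.00° ✓; |QP| = 12.70 ✓; ∠QPU = 54.40° ✓; |PU| = 25.00 ✓; ∠PUH = 116.4° ✓; |UH| = 13.50 ✗.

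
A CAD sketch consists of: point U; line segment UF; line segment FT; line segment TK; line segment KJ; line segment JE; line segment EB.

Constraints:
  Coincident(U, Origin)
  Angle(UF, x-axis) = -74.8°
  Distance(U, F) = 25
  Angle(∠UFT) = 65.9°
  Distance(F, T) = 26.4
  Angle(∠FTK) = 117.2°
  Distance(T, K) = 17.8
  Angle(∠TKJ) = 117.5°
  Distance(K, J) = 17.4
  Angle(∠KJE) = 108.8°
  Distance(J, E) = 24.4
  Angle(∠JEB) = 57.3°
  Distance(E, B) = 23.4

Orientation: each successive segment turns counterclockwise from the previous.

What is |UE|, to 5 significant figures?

9.1262

∠TKJ = 117.5° gives KJ at 164.60° from the x-axis; with |KJ| = 17.4, J = (6.4776, 14.621). ∠KJE = 108.8° gives JE at -124.20° from the x-axis; with |JE| = 24.4, E = (-7.2372, -5.5597). Then |UE| = |E − U| = 9.1262.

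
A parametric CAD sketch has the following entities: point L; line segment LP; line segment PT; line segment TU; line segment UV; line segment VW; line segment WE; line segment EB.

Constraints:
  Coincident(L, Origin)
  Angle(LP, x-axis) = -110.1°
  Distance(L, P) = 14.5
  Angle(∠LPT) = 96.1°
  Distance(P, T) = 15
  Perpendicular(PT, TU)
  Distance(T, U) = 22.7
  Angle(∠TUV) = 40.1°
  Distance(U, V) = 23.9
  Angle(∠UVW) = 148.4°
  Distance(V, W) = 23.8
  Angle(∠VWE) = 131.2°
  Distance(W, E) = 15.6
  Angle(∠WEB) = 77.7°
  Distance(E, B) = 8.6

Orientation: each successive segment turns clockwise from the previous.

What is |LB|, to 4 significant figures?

40.72

L is at the origin; LP runs at -110.1° with length 14.5, so P = (-4.983, -13.62). ∠LPT = 96.1° gives PT at 166.0° from the x-axis; with |PT| = 15.0, T = (-19.54, -9.988). PT ⟂ TU, so TU runs at 76.00°; with |TU| = 22.7, U = (-14.05, 12.04). ∠TUV = 40.1° gives UV at -63.90° from the x-axis; with |UV| = 23.9, V = (-3.531, -9.425). ∠UVW = 148.4° gives VW at -95.50° from the x-axis; with |VW| = 23.8, W = (-5.812, -33.12). ∠VWE = 131.2° gives WE at -144.3° from the x-axis; with |WE| = 15.6, E = (-18.48, -42.22). ∠WEB = 77.7° gives EB at 113.4° from the x-axis; with |EB| = 8.6, B = (-21.90, -34.33). Then |LB| = |B − L| = 40.72.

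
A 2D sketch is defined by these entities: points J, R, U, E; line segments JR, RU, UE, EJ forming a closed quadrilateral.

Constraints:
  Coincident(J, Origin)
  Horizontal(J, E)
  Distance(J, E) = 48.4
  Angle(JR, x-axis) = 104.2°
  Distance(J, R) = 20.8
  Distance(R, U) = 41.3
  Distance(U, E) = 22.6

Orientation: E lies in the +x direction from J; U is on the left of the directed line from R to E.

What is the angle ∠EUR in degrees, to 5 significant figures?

124.33°

Checks: |RU| = 41.30 ✓; |UE| = 22.60 ✓.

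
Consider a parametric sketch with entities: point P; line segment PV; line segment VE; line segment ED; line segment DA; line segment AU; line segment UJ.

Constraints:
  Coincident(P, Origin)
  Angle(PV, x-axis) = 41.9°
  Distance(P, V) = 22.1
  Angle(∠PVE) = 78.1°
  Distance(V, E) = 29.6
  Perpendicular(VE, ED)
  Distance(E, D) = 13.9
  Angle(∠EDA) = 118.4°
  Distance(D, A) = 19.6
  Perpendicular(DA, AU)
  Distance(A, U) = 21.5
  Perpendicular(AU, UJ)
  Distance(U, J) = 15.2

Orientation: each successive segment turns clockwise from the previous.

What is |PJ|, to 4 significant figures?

26.88

DA ⟂ AU, so AU runs at 58.40°; with |AU| = 21.5, U = (13.78, 10.76). AU is perpendicular to UJ, so UJ runs at -31.60°; with |UJ| = 15.2, J = (26.73, 2.792). Then |PJ| = |J − P| = 26.88.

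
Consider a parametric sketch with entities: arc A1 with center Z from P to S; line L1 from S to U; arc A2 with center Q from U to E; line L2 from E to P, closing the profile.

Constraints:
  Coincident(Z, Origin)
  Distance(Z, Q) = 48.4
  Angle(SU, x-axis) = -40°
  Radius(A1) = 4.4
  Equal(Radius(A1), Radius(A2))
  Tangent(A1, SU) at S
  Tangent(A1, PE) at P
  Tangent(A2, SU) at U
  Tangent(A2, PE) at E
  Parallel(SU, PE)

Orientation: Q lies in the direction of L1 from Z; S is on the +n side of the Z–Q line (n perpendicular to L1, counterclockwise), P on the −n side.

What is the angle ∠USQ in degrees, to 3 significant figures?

5.19°

Tangency of A1 to both parallel lines with radius 4.4 puts S and P at Z ± 4.4·n: S = (2.83, 3.37), P = (-2.83, -3.37). Equal radii place U and E the same way about Q: U = Q + 4.4·n = (39.9, -27.7), E = Q − 4.4·n = (34.2, -34.5). Then cos ∠USQ = SU·SQ / (|SU||SQ|), giving 5.19°.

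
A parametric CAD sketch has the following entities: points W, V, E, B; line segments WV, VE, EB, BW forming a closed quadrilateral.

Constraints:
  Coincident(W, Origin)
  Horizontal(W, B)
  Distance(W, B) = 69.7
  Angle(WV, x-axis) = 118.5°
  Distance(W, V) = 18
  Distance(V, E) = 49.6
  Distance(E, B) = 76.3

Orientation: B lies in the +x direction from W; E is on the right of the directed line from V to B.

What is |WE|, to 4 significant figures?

32.89

Checks: |VE| = 49.60 ✓; |EB| = 76.30 ✓.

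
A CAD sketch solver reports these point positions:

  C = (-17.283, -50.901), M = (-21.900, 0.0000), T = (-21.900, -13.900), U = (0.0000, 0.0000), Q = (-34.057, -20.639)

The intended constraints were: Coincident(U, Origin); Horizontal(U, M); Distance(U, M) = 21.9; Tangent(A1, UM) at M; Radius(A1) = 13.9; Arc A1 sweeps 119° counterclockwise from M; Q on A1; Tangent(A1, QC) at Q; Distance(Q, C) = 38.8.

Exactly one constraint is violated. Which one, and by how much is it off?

Distance(Q, C) = 38.8 — off by 4.20.

U = (0.00, 0.00) ✓; U.y = 0.00, M.y = 0.00 ✓; |UM| = 21.90 ✓; ∠(TM, MU) = 90.00° ✓; |TM| = 13.90 ✓; bearing(T→Q) − bearing(T→M) = 119.0° ✓; |TQ| = 13.90 ✓; ∠(TQ, QC) = 90.00° ✓; |QC| = 34.60 ✗.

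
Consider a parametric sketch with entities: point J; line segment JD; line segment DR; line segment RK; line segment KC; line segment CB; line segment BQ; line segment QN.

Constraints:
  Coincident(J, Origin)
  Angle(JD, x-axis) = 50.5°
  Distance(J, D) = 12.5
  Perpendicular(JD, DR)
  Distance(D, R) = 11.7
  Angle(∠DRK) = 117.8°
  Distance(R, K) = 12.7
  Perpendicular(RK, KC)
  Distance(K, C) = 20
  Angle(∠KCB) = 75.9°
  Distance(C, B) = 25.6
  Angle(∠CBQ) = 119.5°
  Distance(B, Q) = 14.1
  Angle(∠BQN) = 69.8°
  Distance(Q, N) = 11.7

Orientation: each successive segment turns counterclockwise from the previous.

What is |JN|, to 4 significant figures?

17.95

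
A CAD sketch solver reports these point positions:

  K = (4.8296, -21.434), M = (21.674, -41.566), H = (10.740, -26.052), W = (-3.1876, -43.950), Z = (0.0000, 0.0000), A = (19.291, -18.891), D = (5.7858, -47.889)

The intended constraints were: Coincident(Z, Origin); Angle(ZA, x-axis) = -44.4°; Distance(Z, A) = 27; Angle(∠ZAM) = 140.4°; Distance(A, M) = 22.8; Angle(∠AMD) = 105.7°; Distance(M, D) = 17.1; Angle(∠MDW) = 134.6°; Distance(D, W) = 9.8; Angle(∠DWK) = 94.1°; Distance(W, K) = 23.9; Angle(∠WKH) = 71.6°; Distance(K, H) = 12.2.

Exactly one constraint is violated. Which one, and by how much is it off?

Distance(K, H) = 12.2 — off by 4.70.

Z = (0.00, 0.00) ✓; ZA at -44.40° ✓; |ZA| = 27.00 ✓; ∠ZAM = 140.4° ✓; |AM| = 22.80 ✓; ∠AMD = 105.7° ✓; |MD| = 17.10 ✓; ∠MDW = 134.6° ✓; |DW| = 9.800 ✓; ∠DWK = 94.10° ✓; |WK| = 23.90 ✓; ∠WKH = 71.60° ✓; |KH| = 7.501 ✗.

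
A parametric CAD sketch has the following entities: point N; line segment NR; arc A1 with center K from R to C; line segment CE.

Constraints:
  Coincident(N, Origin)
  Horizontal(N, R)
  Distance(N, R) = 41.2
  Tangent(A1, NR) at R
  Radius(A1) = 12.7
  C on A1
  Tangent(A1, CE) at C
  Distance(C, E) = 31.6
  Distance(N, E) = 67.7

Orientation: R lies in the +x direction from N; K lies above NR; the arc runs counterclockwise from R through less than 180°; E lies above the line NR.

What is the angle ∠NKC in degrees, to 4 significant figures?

169.7°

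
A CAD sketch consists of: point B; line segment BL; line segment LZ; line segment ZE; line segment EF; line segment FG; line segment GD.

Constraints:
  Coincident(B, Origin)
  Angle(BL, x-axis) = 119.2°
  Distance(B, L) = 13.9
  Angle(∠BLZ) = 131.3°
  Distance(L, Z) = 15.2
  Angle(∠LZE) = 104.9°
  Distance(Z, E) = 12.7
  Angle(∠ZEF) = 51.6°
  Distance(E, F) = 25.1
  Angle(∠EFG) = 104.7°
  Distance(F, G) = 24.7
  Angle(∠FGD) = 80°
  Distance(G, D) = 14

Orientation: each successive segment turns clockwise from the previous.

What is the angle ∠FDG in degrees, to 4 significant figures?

68.24°

B is at the origin; BL runs at 119.2° with length 13.9, so L = (-6.781, 12.13). ∠BLZ = 131.3° gives LZ at 70.50° from the x-axis; with |LZ| = 15.2, Z = (-1.707, 26.46). ∠LZE = 104.9° gives ZE at -4.600° from the x-axis; with |ZE| = 12.7, E = (10.95, 25.44). ∠ZEF = 51.6° gives EF at -133.0° from the x-axis; with |EF| = 25.1, F = (-6.166, 7.086). ∠EFG = 104.7° gives FG at 151.7° from the x-axis; with |FG| = 24.7, G = (-27.91, 18.80). ∠FGD = 80.0° gives GD at 51.70° from the x-axis; with |GD| = 14.0, D = (-19.24, 29.78). Then cos ∠FDG = DF·DG / (|DF||DG|), giving 68.24°.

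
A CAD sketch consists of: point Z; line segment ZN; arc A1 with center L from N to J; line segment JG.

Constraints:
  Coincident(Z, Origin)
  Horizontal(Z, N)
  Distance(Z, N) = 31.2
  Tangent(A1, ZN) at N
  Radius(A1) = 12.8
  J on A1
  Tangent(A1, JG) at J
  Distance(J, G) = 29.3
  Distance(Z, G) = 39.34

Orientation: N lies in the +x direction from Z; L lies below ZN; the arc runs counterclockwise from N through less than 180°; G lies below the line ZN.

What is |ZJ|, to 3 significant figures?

21.1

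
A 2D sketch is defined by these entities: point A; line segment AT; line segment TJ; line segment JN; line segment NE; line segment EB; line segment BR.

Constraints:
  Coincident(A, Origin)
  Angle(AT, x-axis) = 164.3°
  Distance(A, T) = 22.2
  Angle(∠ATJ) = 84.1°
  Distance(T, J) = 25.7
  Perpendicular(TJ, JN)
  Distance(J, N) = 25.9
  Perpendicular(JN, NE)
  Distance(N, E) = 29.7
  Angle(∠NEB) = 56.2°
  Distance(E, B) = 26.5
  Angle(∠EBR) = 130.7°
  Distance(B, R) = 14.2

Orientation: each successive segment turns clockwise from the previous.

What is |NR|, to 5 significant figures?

23.743

A is at the origin; AT runs at 164.3° with length 22.2, so T = (-21.372, 6.0073). ∠ATJ = 84.1° gives TJ at 68.400° from the x-axis; with |TJ| = 25.7, J = (-11.911, 29.903). TJ is perpendicular to JN, so JN runs at -21.600°; with |JN| = 25.9, N = (12.170, 20.368). JN is perpendicular to NE, so NE runs at -111.60°; with |NE| = 29.7, E = (1.2370, -7.2462). ∠NEB = 56.2° gives EB at 124.60° from the x-axis; with |EB| = 26.5, B = (-13.811, 14.567). ∠EBR = 130.7° gives BR at 75.300° from the x-axis; with |BR| = 14.2, R = (-10.208, 28.302). Then |NR| = |R − N| = 23.743.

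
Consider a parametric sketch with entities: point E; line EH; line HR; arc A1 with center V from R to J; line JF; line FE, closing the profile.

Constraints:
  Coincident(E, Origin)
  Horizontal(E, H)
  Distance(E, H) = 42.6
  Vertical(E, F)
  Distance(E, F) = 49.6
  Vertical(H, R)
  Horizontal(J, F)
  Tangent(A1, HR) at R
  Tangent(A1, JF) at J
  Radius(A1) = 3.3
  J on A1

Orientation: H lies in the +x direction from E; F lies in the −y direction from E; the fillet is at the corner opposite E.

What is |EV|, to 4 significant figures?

60.73

E is at the origin; EH is horizontal with |EH| = 42.6 and H on the +x side, so H = (42.60, 0.000). E and F share the same x with |EF| = 49.6 and F on the −y side, so F = (0.000, -49.60). The virtual corner opposite E is at (42.60, -49.60). Tangency of A1 to HR means the radius VR is perpendicular to HR and since A1 is tangent to JF there, VJ ⟂ JF, with radius 3.3, so the center V sits 3.3 in from both sides at V = (39.30, -46.30). Then |EV| = |V − E| = 60.73.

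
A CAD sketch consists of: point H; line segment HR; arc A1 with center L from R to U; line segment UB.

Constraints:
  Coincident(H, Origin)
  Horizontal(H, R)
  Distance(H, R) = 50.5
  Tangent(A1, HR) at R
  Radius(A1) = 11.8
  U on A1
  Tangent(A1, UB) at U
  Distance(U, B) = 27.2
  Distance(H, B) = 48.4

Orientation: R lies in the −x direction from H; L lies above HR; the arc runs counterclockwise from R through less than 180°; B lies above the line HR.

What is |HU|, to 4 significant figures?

40.06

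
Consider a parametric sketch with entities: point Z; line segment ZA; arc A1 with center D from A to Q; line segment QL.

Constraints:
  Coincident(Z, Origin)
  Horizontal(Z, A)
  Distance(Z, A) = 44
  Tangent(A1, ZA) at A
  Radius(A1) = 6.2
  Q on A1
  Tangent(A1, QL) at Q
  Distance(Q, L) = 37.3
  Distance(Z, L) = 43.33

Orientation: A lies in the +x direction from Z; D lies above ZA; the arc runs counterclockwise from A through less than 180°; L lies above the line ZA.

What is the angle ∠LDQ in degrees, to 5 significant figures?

80.563°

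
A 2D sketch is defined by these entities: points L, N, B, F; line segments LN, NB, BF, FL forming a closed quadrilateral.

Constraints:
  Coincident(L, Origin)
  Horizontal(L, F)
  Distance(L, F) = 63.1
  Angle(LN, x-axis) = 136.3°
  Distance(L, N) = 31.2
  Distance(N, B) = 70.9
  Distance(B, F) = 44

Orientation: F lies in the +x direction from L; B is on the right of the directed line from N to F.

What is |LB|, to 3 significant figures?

39.7

L is at the origin; LF is horizontal with |LF| = 63.1 and F in +x, so F = (63.1, 0). LN runs at 136.3° with |LN| = 31.2, so N = (-22.6, 21.6). B is determined by |NB| = 70.9 and |BF| = 44.0 together: it lies at the intersection of circle(N, 70.9) and circle(F, 44.0). With |NF| = 88.3, the foot of the radical line on NF is 61.7 from N and the perpendicular offset is √(70.9² − 61.7²) = 35.0. Taking the right-of-NF solution: B = (28.7, -27.4).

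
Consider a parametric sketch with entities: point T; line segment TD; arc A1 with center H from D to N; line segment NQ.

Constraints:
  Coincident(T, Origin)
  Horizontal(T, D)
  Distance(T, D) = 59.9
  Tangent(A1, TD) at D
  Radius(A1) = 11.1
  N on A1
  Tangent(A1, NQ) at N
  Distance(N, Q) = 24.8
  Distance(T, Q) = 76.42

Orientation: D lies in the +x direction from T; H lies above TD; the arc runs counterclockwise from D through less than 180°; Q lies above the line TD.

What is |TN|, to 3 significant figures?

72.0

Checks: |HN| = 11.10 ✓; ∠(HN, NQ) = 90.00° ✓; |NQ| = 24.80 ✓; |TQ| = 76.42 ✓.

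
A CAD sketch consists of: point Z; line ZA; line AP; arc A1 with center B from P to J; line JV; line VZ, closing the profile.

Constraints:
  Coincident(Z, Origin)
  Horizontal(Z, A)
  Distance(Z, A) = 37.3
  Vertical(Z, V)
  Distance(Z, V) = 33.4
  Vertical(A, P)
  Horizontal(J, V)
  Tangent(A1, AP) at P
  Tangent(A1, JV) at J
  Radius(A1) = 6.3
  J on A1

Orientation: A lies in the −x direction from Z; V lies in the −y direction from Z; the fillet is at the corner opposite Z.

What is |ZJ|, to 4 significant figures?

45.57

Z is at the origin; ZA is horizontal with |ZA| = 37.3 and A on the −x side, so A = (-37.30, 0.000). ZV is vertical with |ZV| = 33.4 and V on the −y side, so V = (0.000, -33.40). The virtual corner opposite Z is at (-37.30, -33.40). Tangency of A1 to AP means the radius BP is perpendicular to AP and tangency of A1 to JV means the radius BJ is perpendicular to JV, with radius 6.3, so the center B sits 6.3 in from both sides at B = (-31.00, -27.10). That places the tangent points at P = (-37.30, -27.10) on AP and J = (-31.00, -33.40) on JV. Then |ZJ| = |J − Z| = 45.57.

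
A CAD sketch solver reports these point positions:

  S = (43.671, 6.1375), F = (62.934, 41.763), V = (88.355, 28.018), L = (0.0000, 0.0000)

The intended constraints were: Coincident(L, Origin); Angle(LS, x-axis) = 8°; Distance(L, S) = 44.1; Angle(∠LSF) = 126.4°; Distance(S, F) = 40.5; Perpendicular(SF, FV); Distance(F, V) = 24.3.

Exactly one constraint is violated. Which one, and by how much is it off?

Distance(F, V) = 24.3 — off by 4.60.

L = (0.00, 0.00) ✓; LS at 8.000° ✓; |LS| = 44.10 ✓; ∠LSF = 126.4° ✓; |SF| = 40.50 ✓; ∠(SF, FV) = 90.00° ✓; |FV| = 28.90 ✗.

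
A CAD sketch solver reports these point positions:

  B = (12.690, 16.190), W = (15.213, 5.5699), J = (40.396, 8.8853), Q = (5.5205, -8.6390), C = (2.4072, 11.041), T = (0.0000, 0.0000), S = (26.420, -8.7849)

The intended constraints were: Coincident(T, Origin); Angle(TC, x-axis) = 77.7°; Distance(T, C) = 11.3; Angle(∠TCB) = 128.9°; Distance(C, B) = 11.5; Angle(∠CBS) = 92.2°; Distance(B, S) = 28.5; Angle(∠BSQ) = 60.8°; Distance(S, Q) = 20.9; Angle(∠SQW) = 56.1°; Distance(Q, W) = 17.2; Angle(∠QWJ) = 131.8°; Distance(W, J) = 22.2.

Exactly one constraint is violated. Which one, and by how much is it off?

Distance(W, J) = 22.2 — off by 3.20.

T = (0.00, 0.00) ✓; TC at 77.70° ✓; |TC| = 11.30 ✓; ∠TCB = 128.9° ✓; |CB| = 11.50 ✓; ∠CBS = 92.20° ✓; |BS| = 28.50 ✓; ∠BSQ = 60.80° ✓; |SQ| = 20.90 ✓; ∠SQW = 56.10° ✓; |QW| = 17.20 ✓; ∠QWJ = 131.8° ✓; |WJ| = 25.40 ✗.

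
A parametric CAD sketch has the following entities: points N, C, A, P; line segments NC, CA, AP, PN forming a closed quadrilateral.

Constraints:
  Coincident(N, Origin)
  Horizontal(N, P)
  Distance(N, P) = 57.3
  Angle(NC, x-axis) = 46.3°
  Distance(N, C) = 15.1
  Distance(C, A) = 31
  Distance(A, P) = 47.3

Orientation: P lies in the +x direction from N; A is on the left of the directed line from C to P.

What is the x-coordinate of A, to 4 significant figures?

27.54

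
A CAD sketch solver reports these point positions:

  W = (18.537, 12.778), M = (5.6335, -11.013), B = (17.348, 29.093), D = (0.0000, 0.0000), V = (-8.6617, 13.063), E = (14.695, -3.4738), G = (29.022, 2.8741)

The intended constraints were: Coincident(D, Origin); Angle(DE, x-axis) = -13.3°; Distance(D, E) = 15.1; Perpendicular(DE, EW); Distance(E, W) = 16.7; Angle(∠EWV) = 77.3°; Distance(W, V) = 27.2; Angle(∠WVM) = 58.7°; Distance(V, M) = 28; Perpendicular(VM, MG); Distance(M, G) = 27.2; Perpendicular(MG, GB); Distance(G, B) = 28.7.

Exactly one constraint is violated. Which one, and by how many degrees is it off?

Perpendicular(MG, GB) — off by 6.70°.

D = (0.00, 0.00) ✓; DE at -13.30° ✓; |DE| = 15.10 ✓; ∠(DE, EW) = 90.00° ✓; |EW| = 16.70 ✓; ∠EWV = 77.30° ✓; |WV| = 27.20 ✓; ∠WVM = 58.70° ✓; |VM| = 28.00 ✓; ∠(VM, MG) = 90.00° ✓; |MG| = 27.20 ✓; ∠(MG, GB) = 83.30° ✗; |GB| = 28.70 ✓.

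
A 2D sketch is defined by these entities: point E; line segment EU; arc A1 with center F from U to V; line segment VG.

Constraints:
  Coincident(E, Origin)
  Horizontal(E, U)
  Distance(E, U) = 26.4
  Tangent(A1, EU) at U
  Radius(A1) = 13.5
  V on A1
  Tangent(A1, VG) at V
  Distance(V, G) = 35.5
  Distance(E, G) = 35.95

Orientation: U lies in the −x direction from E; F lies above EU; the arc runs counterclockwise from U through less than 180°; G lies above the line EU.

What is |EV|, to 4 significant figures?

16.30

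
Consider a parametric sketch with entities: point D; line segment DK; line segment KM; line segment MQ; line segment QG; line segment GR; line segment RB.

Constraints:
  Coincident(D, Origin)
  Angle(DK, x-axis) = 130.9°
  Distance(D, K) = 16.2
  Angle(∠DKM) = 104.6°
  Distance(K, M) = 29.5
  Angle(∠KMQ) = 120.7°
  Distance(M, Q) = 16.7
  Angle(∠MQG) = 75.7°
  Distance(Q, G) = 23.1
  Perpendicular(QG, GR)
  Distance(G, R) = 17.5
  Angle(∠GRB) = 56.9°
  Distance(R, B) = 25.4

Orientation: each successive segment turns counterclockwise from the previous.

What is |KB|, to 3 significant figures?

37.0

D is at the origin; DK runs at 130.9° with length 16.2, so K = (-10.6, 12.2). ∠DKM = 104.6° gives KM at -154° from the x-axis; with |KM| = 29.5, M = (-37.1, -0.826). ∠KMQ = 120.7° gives MQ at -94.4° from the x-axis; with |MQ| = 16.7, Q = (-38.3, -17.5). ∠MQG = 75.7° gives QG at 9.90° from the x-axis; with |QG| = 23.1, G = (-15.6, -13.5). QG is perpendicular to GR, so GR runs at 99.9°; with |GR| = 17.5, R = (-18.6, 3.73). ∠GRB = 56.9° gives RB at -137° from the x-axis; with |RB| = 25.4, B = (-37.2, -13.6). Then |KB| = |B − K| = 37.0.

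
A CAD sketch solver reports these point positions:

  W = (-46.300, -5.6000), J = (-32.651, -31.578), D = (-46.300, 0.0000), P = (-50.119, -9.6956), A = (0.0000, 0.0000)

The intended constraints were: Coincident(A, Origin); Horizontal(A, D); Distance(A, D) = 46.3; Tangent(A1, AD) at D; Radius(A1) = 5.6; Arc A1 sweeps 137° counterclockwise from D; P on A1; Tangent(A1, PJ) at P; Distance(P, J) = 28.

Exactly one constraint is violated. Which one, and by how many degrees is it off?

Tangent(A1, PJ) at P — off by 8.40°.

A = (0.00, 0.00) ✓; A.y = 0.00, D.y = 0.00 ✓; |AD| = 46.30 ✓; ∠(WD, DA) = 90.00° ✓; |WD| = 5.600 ✓; bearing(W→P) − bearing(W→D) = 137.0° ✓; |WP| = 5.600 ✓; ∠(WP, PJ) = 98.40° ✗; |PJ| = 28.00 ✓.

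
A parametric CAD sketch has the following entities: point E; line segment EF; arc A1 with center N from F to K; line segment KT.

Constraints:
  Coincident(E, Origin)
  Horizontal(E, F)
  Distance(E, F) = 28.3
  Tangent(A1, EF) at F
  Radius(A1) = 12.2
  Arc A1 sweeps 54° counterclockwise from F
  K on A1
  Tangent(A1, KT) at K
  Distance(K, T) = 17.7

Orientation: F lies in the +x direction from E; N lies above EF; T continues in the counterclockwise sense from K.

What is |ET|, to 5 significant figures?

52.286

On A1, F sits at bearing -90° from N; a 54° counterclockwise sweep puts K at bearing -36°, so K = N + 12.2·(cos -36°, sin -36°) = (38.170, 5.0290). The tangent condition forces NK to be normal to KT, so KT runs along (−sin -36°, cos -36°); with |KT| = 17.7, T = (48.574, 19.349). Then |ET| = |T − E| = 52.286.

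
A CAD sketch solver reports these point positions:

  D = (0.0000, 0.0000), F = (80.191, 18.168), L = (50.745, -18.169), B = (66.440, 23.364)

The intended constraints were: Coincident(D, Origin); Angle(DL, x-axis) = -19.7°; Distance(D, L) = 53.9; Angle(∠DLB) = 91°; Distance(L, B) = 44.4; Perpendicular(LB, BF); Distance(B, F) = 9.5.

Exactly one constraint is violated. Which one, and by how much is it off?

Distance(B, F) = 9.5 — off by 5.20.

D = (0.00, 0.00) ✓; DL at -19.70° ✓; |DL| = 53.90 ✓; ∠DLB = 91.00° ✓; |LB| = 44.40 ✓; ∠(LB, BF) = 90.00° ✓; |BF| = 14.70 ✗.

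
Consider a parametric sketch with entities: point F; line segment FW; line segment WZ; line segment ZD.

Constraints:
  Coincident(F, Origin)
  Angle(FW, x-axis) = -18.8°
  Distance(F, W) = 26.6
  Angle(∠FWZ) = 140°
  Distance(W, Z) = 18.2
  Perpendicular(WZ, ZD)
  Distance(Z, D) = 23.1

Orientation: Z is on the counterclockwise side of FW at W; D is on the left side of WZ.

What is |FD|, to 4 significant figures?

39.04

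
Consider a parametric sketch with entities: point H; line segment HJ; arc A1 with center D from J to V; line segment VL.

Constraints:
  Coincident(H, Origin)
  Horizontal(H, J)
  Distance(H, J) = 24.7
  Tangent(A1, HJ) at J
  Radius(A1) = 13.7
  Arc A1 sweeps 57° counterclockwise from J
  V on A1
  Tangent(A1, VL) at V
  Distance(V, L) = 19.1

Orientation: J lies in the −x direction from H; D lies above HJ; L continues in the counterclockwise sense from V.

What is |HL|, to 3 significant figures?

22.4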